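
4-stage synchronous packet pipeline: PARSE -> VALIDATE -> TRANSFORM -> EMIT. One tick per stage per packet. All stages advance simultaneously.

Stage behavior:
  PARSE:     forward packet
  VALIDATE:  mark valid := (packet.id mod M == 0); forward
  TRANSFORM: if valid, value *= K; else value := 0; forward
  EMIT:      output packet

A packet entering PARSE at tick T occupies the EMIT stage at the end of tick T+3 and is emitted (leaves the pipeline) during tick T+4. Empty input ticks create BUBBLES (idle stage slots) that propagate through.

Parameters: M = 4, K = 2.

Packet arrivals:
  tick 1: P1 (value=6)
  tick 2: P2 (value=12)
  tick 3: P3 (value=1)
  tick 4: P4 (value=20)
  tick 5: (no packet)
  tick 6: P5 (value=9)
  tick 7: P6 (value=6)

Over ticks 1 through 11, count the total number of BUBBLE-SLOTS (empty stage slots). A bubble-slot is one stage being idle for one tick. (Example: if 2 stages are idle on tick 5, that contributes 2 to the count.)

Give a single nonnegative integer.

Answer: 20

Derivation:
Tick 1: [PARSE:P1(v=6,ok=F), VALIDATE:-, TRANSFORM:-, EMIT:-] out:-; bubbles=3
Tick 2: [PARSE:P2(v=12,ok=F), VALIDATE:P1(v=6,ok=F), TRANSFORM:-, EMIT:-] out:-; bubbles=2
Tick 3: [PARSE:P3(v=1,ok=F), VALIDATE:P2(v=12,ok=F), TRANSFORM:P1(v=0,ok=F), EMIT:-] out:-; bubbles=1
Tick 4: [PARSE:P4(v=20,ok=F), VALIDATE:P3(v=1,ok=F), TRANSFORM:P2(v=0,ok=F), EMIT:P1(v=0,ok=F)] out:-; bubbles=0
Tick 5: [PARSE:-, VALIDATE:P4(v=20,ok=T), TRANSFORM:P3(v=0,ok=F), EMIT:P2(v=0,ok=F)] out:P1(v=0); bubbles=1
Tick 6: [PARSE:P5(v=9,ok=F), VALIDATE:-, TRANSFORM:P4(v=40,ok=T), EMIT:P3(v=0,ok=F)] out:P2(v=0); bubbles=1
Tick 7: [PARSE:P6(v=6,ok=F), VALIDATE:P5(v=9,ok=F), TRANSFORM:-, EMIT:P4(v=40,ok=T)] out:P3(v=0); bubbles=1
Tick 8: [PARSE:-, VALIDATE:P6(v=6,ok=F), TRANSFORM:P5(v=0,ok=F), EMIT:-] out:P4(v=40); bubbles=2
Tick 9: [PARSE:-, VALIDATE:-, TRANSFORM:P6(v=0,ok=F), EMIT:P5(v=0,ok=F)] out:-; bubbles=2
Tick 10: [PARSE:-, VALIDATE:-, TRANSFORM:-, EMIT:P6(v=0,ok=F)] out:P5(v=0); bubbles=3
Tick 11: [PARSE:-, VALIDATE:-, TRANSFORM:-, EMIT:-] out:P6(v=0); bubbles=4
Total bubble-slots: 20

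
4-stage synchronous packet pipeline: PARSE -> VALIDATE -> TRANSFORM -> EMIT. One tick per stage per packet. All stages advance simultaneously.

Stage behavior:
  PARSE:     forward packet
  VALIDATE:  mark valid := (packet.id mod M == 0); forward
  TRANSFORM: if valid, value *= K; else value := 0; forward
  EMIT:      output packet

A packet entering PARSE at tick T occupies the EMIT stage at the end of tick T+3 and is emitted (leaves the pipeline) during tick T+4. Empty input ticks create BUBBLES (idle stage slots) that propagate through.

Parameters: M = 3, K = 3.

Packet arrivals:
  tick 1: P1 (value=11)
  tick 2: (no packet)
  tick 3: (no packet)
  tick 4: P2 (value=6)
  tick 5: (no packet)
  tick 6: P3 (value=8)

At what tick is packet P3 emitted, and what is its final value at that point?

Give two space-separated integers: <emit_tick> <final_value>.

Tick 1: [PARSE:P1(v=11,ok=F), VALIDATE:-, TRANSFORM:-, EMIT:-] out:-; in:P1
Tick 2: [PARSE:-, VALIDATE:P1(v=11,ok=F), TRANSFORM:-, EMIT:-] out:-; in:-
Tick 3: [PARSE:-, VALIDATE:-, TRANSFORM:P1(v=0,ok=F), EMIT:-] out:-; in:-
Tick 4: [PARSE:P2(v=6,ok=F), VALIDATE:-, TRANSFORM:-, EMIT:P1(v=0,ok=F)] out:-; in:P2
Tick 5: [PARSE:-, VALIDATE:P2(v=6,ok=F), TRANSFORM:-, EMIT:-] out:P1(v=0); in:-
Tick 6: [PARSE:P3(v=8,ok=F), VALIDATE:-, TRANSFORM:P2(v=0,ok=F), EMIT:-] out:-; in:P3
Tick 7: [PARSE:-, VALIDATE:P3(v=8,ok=T), TRANSFORM:-, EMIT:P2(v=0,ok=F)] out:-; in:-
Tick 8: [PARSE:-, VALIDATE:-, TRANSFORM:P3(v=24,ok=T), EMIT:-] out:P2(v=0); in:-
Tick 9: [PARSE:-, VALIDATE:-, TRANSFORM:-, EMIT:P3(v=24,ok=T)] out:-; in:-
Tick 10: [PARSE:-, VALIDATE:-, TRANSFORM:-, EMIT:-] out:P3(v=24); in:-
P3: arrives tick 6, valid=True (id=3, id%3=0), emit tick 10, final value 24

Answer: 10 24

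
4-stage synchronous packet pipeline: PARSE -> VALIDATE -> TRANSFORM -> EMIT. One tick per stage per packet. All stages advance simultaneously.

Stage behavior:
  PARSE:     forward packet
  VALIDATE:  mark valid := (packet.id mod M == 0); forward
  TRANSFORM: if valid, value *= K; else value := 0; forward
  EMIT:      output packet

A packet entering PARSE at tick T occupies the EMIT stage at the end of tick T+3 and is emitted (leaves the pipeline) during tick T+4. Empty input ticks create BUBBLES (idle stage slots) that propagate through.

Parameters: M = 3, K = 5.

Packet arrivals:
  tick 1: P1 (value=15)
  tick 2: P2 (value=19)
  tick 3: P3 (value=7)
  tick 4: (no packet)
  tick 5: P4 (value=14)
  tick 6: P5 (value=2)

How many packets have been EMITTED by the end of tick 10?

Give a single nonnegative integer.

Answer: 5

Derivation:
Tick 1: [PARSE:P1(v=15,ok=F), VALIDATE:-, TRANSFORM:-, EMIT:-] out:-; in:P1
Tick 2: [PARSE:P2(v=19,ok=F), VALIDATE:P1(v=15,ok=F), TRANSFORM:-, EMIT:-] out:-; in:P2
Tick 3: [PARSE:P3(v=7,ok=F), VALIDATE:P2(v=19,ok=F), TRANSFORM:P1(v=0,ok=F), EMIT:-] out:-; in:P3
Tick 4: [PARSE:-, VALIDATE:P3(v=7,ok=T), TRANSFORM:P2(v=0,ok=F), EMIT:P1(v=0,ok=F)] out:-; in:-
Tick 5: [PARSE:P4(v=14,ok=F), VALIDATE:-, TRANSFORM:P3(v=35,ok=T), EMIT:P2(v=0,ok=F)] out:P1(v=0); in:P4
Tick 6: [PARSE:P5(v=2,ok=F), VALIDATE:P4(v=14,ok=F), TRANSFORM:-, EMIT:P3(v=35,ok=T)] out:P2(v=0); in:P5
Tick 7: [PARSE:-, VALIDATE:P5(v=2,ok=F), TRANSFORM:P4(v=0,ok=F), EMIT:-] out:P3(v=35); in:-
Tick 8: [PARSE:-, VALIDATE:-, TRANSFORM:P5(v=0,ok=F), EMIT:P4(v=0,ok=F)] out:-; in:-
Tick 9: [PARSE:-, VALIDATE:-, TRANSFORM:-, EMIT:P5(v=0,ok=F)] out:P4(v=0); in:-
Tick 10: [PARSE:-, VALIDATE:-, TRANSFORM:-, EMIT:-] out:P5(v=0); in:-
Emitted by tick 10: ['P1', 'P2', 'P3', 'P4', 'P5']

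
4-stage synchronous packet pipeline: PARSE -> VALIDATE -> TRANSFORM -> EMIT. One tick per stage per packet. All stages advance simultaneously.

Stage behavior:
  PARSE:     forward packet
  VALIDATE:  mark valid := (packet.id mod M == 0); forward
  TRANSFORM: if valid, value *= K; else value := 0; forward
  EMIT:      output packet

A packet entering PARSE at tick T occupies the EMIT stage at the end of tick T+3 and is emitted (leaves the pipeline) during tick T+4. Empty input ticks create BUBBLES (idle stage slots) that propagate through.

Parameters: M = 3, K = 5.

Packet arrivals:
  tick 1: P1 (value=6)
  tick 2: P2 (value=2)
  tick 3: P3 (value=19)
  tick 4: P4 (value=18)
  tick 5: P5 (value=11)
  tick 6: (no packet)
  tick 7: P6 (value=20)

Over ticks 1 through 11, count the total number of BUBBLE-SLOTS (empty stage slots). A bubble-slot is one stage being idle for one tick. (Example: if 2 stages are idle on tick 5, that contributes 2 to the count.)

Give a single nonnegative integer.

Tick 1: [PARSE:P1(v=6,ok=F), VALIDATE:-, TRANSFORM:-, EMIT:-] out:-; bubbles=3
Tick 2: [PARSE:P2(v=2,ok=F), VALIDATE:P1(v=6,ok=F), TRANSFORM:-, EMIT:-] out:-; bubbles=2
Tick 3: [PARSE:P3(v=19,ok=F), VALIDATE:P2(v=2,ok=F), TRANSFORM:P1(v=0,ok=F), EMIT:-] out:-; bubbles=1
Tick 4: [PARSE:P4(v=18,ok=F), VALIDATE:P3(v=19,ok=T), TRANSFORM:P2(v=0,ok=F), EMIT:P1(v=0,ok=F)] out:-; bubbles=0
Tick 5: [PARSE:P5(v=11,ok=F), VALIDATE:P4(v=18,ok=F), TRANSFORM:P3(v=95,ok=T), EMIT:P2(v=0,ok=F)] out:P1(v=0); bubbles=0
Tick 6: [PARSE:-, VALIDATE:P5(v=11,ok=F), TRANSFORM:P4(v=0,ok=F), EMIT:P3(v=95,ok=T)] out:P2(v=0); bubbles=1
Tick 7: [PARSE:P6(v=20,ok=F), VALIDATE:-, TRANSFORM:P5(v=0,ok=F), EMIT:P4(v=0,ok=F)] out:P3(v=95); bubbles=1
Tick 8: [PARSE:-, VALIDATE:P6(v=20,ok=T), TRANSFORM:-, EMIT:P5(v=0,ok=F)] out:P4(v=0); bubbles=2
Tick 9: [PARSE:-, VALIDATE:-, TRANSFORM:P6(v=100,ok=T), EMIT:-] out:P5(v=0); bubbles=3
Tick 10: [PARSE:-, VALIDATE:-, TRANSFORM:-, EMIT:P6(v=100,ok=T)] out:-; bubbles=3
Tick 11: [PARSE:-, VALIDATE:-, TRANSFORM:-, EMIT:-] out:P6(v=100); bubbles=4
Total bubble-slots: 20

Answer: 20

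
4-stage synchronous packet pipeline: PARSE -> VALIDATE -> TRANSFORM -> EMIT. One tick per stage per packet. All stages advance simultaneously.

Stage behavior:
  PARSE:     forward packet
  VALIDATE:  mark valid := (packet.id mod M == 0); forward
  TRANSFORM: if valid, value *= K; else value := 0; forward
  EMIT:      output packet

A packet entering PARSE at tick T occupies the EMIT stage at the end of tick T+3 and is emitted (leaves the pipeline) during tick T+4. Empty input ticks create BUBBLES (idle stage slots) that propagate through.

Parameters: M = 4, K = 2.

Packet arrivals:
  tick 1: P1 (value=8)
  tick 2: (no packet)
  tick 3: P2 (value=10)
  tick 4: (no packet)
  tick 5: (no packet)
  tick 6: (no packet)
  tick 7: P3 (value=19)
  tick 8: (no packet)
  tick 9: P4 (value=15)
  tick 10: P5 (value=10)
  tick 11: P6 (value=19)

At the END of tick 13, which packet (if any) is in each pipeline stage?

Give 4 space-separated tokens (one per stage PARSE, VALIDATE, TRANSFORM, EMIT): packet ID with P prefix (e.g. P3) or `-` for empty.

Tick 1: [PARSE:P1(v=8,ok=F), VALIDATE:-, TRANSFORM:-, EMIT:-] out:-; in:P1
Tick 2: [PARSE:-, VALIDATE:P1(v=8,ok=F), TRANSFORM:-, EMIT:-] out:-; in:-
Tick 3: [PARSE:P2(v=10,ok=F), VALIDATE:-, TRANSFORM:P1(v=0,ok=F), EMIT:-] out:-; in:P2
Tick 4: [PARSE:-, VALIDATE:P2(v=10,ok=F), TRANSFORM:-, EMIT:P1(v=0,ok=F)] out:-; in:-
Tick 5: [PARSE:-, VALIDATE:-, TRANSFORM:P2(v=0,ok=F), EMIT:-] out:P1(v=0); in:-
Tick 6: [PARSE:-, VALIDATE:-, TRANSFORM:-, EMIT:P2(v=0,ok=F)] out:-; in:-
Tick 7: [PARSE:P3(v=19,ok=F), VALIDATE:-, TRANSFORM:-, EMIT:-] out:P2(v=0); in:P3
Tick 8: [PARSE:-, VALIDATE:P3(v=19,ok=F), TRANSFORM:-, EMIT:-] out:-; in:-
Tick 9: [PARSE:P4(v=15,ok=F), VALIDATE:-, TRANSFORM:P3(v=0,ok=F), EMIT:-] out:-; in:P4
Tick 10: [PARSE:P5(v=10,ok=F), VALIDATE:P4(v=15,ok=T), TRANSFORM:-, EMIT:P3(v=0,ok=F)] out:-; in:P5
Tick 11: [PARSE:P6(v=19,ok=F), VALIDATE:P5(v=10,ok=F), TRANSFORM:P4(v=30,ok=T), EMIT:-] out:P3(v=0); in:P6
Tick 12: [PARSE:-, VALIDATE:P6(v=19,ok=F), TRANSFORM:P5(v=0,ok=F), EMIT:P4(v=30,ok=T)] out:-; in:-
Tick 13: [PARSE:-, VALIDATE:-, TRANSFORM:P6(v=0,ok=F), EMIT:P5(v=0,ok=F)] out:P4(v=30); in:-
At end of tick 13: ['-', '-', 'P6', 'P5']

Answer: - - P6 P5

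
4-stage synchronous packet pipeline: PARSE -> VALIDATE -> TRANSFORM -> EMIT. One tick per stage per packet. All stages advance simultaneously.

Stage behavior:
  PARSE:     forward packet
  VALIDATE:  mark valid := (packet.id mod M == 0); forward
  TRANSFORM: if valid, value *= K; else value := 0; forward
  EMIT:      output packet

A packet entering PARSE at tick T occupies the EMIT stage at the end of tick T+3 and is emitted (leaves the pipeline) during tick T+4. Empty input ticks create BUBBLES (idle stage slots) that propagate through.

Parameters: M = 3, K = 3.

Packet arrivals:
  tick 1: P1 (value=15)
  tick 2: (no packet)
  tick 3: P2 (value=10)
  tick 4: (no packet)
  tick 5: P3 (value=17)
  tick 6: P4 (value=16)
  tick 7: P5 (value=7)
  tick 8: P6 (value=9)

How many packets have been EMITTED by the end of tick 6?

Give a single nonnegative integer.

Tick 1: [PARSE:P1(v=15,ok=F), VALIDATE:-, TRANSFORM:-, EMIT:-] out:-; in:P1
Tick 2: [PARSE:-, VALIDATE:P1(v=15,ok=F), TRANSFORM:-, EMIT:-] out:-; in:-
Tick 3: [PARSE:P2(v=10,ok=F), VALIDATE:-, TRANSFORM:P1(v=0,ok=F), EMIT:-] out:-; in:P2
Tick 4: [PARSE:-, VALIDATE:P2(v=10,ok=F), TRANSFORM:-, EMIT:P1(v=0,ok=F)] out:-; in:-
Tick 5: [PARSE:P3(v=17,ok=F), VALIDATE:-, TRANSFORM:P2(v=0,ok=F), EMIT:-] out:P1(v=0); in:P3
Tick 6: [PARSE:P4(v=16,ok=F), VALIDATE:P3(v=17,ok=T), TRANSFORM:-, EMIT:P2(v=0,ok=F)] out:-; in:P4
Emitted by tick 6: ['P1']

Answer: 1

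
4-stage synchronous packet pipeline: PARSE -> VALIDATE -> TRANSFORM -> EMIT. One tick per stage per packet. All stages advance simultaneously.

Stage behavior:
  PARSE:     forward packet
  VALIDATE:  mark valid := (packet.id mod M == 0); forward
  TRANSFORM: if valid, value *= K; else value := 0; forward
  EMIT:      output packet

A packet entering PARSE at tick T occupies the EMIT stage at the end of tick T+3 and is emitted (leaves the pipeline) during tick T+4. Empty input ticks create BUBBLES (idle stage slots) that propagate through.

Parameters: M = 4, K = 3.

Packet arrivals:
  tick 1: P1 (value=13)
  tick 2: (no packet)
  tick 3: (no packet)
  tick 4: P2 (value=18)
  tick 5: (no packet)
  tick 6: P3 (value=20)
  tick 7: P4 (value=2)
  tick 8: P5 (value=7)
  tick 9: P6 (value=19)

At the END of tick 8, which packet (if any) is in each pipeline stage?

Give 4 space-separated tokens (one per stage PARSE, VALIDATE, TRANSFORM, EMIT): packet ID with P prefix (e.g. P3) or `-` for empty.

Answer: P5 P4 P3 -

Derivation:
Tick 1: [PARSE:P1(v=13,ok=F), VALIDATE:-, TRANSFORM:-, EMIT:-] out:-; in:P1
Tick 2: [PARSE:-, VALIDATE:P1(v=13,ok=F), TRANSFORM:-, EMIT:-] out:-; in:-
Tick 3: [PARSE:-, VALIDATE:-, TRANSFORM:P1(v=0,ok=F), EMIT:-] out:-; in:-
Tick 4: [PARSE:P2(v=18,ok=F), VALIDATE:-, TRANSFORM:-, EMIT:P1(v=0,ok=F)] out:-; in:P2
Tick 5: [PARSE:-, VALIDATE:P2(v=18,ok=F), TRANSFORM:-, EMIT:-] out:P1(v=0); in:-
Tick 6: [PARSE:P3(v=20,ok=F), VALIDATE:-, TRANSFORM:P2(v=0,ok=F), EMIT:-] out:-; in:P3
Tick 7: [PARSE:P4(v=2,ok=F), VALIDATE:P3(v=20,ok=F), TRANSFORM:-, EMIT:P2(v=0,ok=F)] out:-; in:P4
Tick 8: [PARSE:P5(v=7,ok=F), VALIDATE:P4(v=2,ok=T), TRANSFORM:P3(v=0,ok=F), EMIT:-] out:P2(v=0); in:P5
At end of tick 8: ['P5', 'P4', 'P3', '-']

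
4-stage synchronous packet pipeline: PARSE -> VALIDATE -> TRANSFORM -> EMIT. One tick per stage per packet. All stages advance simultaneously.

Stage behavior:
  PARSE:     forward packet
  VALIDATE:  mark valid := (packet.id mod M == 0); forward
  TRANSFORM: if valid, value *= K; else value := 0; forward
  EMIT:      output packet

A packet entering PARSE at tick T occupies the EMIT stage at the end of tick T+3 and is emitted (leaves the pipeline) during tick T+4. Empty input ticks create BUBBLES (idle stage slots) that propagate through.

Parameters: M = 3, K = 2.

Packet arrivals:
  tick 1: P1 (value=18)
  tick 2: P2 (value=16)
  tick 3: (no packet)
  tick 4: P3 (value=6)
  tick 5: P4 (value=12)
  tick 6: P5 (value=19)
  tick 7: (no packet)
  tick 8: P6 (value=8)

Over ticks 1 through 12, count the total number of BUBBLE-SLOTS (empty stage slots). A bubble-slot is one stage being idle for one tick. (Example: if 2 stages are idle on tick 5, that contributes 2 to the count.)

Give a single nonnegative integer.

Tick 1: [PARSE:P1(v=18,ok=F), VALIDATE:-, TRANSFORM:-, EMIT:-] out:-; bubbles=3
Tick 2: [PARSE:P2(v=16,ok=F), VALIDATE:P1(v=18,ok=F), TRANSFORM:-, EMIT:-] out:-; bubbles=2
Tick 3: [PARSE:-, VALIDATE:P2(v=16,ok=F), TRANSFORM:P1(v=0,ok=F), EMIT:-] out:-; bubbles=2
Tick 4: [PARSE:P3(v=6,ok=F), VALIDATE:-, TRANSFORM:P2(v=0,ok=F), EMIT:P1(v=0,ok=F)] out:-; bubbles=1
Tick 5: [PARSE:P4(v=12,ok=F), VALIDATE:P3(v=6,ok=T), TRANSFORM:-, EMIT:P2(v=0,ok=F)] out:P1(v=0); bubbles=1
Tick 6: [PARSE:P5(v=19,ok=F), VALIDATE:P4(v=12,ok=F), TRANSFORM:P3(v=12,ok=T), EMIT:-] out:P2(v=0); bubbles=1
Tick 7: [PARSE:-, VALIDATE:P5(v=19,ok=F), TRANSFORM:P4(v=0,ok=F), EMIT:P3(v=12,ok=T)] out:-; bubbles=1
Tick 8: [PARSE:P6(v=8,ok=F), VALIDATE:-, TRANSFORM:P5(v=0,ok=F), EMIT:P4(v=0,ok=F)] out:P3(v=12); bubbles=1
Tick 9: [PARSE:-, VALIDATE:P6(v=8,ok=T), TRANSFORM:-, EMIT:P5(v=0,ok=F)] out:P4(v=0); bubbles=2
Tick 10: [PARSE:-, VALIDATE:-, TRANSFORM:P6(v=16,ok=T), EMIT:-] out:P5(v=0); bubbles=3
Tick 11: [PARSE:-, VALIDATE:-, TRANSFORM:-, EMIT:P6(v=16,ok=T)] out:-; bubbles=3
Tick 12: [PARSE:-, VALIDATE:-, TRANSFORM:-, EMIT:-] out:P6(v=16); bubbles=4
Total bubble-slots: 24

Answer: 24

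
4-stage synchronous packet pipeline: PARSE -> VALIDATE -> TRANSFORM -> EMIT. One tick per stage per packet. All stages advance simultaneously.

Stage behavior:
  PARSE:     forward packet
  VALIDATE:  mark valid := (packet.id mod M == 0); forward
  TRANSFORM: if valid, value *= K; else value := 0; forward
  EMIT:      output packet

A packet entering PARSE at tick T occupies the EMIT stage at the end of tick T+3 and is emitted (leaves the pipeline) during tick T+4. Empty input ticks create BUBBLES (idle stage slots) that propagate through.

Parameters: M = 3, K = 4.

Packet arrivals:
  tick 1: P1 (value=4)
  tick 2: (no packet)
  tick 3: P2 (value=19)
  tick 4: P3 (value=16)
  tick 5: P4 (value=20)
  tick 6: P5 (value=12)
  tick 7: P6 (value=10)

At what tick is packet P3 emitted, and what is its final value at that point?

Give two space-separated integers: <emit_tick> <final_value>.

Answer: 8 64

Derivation:
Tick 1: [PARSE:P1(v=4,ok=F), VALIDATE:-, TRANSFORM:-, EMIT:-] out:-; in:P1
Tick 2: [PARSE:-, VALIDATE:P1(v=4,ok=F), TRANSFORM:-, EMIT:-] out:-; in:-
Tick 3: [PARSE:P2(v=19,ok=F), VALIDATE:-, TRANSFORM:P1(v=0,ok=F), EMIT:-] out:-; in:P2
Tick 4: [PARSE:P3(v=16,ok=F), VALIDATE:P2(v=19,ok=F), TRANSFORM:-, EMIT:P1(v=0,ok=F)] out:-; in:P3
Tick 5: [PARSE:P4(v=20,ok=F), VALIDATE:P3(v=16,ok=T), TRANSFORM:P2(v=0,ok=F), EMIT:-] out:P1(v=0); in:P4
Tick 6: [PARSE:P5(v=12,ok=F), VALIDATE:P4(v=20,ok=F), TRANSFORM:P3(v=64,ok=T), EMIT:P2(v=0,ok=F)] out:-; in:P5
Tick 7: [PARSE:P6(v=10,ok=F), VALIDATE:P5(v=12,ok=F), TRANSFORM:P4(v=0,ok=F), EMIT:P3(v=64,ok=T)] out:P2(v=0); in:P6
Tick 8: [PARSE:-, VALIDATE:P6(v=10,ok=T), TRANSFORM:P5(v=0,ok=F), EMIT:P4(v=0,ok=F)] out:P3(v=64); in:-
Tick 9: [PARSE:-, VALIDATE:-, TRANSFORM:P6(v=40,ok=T), EMIT:P5(v=0,ok=F)] out:P4(v=0); in:-
Tick 10: [PARSE:-, VALIDATE:-, TRANSFORM:-, EMIT:P6(v=40,ok=T)] out:P5(v=0); in:-
Tick 11: [PARSE:-, VALIDATE:-, TRANSFORM:-, EMIT:-] out:P6(v=40); in:-
P3: arrives tick 4, valid=True (id=3, id%3=0), emit tick 8, final value 64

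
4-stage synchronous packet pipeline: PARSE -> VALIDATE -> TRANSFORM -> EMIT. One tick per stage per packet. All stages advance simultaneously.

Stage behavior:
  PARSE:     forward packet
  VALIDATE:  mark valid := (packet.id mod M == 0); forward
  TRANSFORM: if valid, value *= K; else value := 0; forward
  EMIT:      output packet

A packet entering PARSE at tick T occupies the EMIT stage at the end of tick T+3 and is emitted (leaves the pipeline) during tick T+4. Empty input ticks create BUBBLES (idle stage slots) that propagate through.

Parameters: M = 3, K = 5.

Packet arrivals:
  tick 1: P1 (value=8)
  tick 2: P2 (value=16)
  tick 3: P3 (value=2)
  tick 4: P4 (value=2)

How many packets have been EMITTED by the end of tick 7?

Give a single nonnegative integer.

Tick 1: [PARSE:P1(v=8,ok=F), VALIDATE:-, TRANSFORM:-, EMIT:-] out:-; in:P1
Tick 2: [PARSE:P2(v=16,ok=F), VALIDATE:P1(v=8,ok=F), TRANSFORM:-, EMIT:-] out:-; in:P2
Tick 3: [PARSE:P3(v=2,ok=F), VALIDATE:P2(v=16,ok=F), TRANSFORM:P1(v=0,ok=F), EMIT:-] out:-; in:P3
Tick 4: [PARSE:P4(v=2,ok=F), VALIDATE:P3(v=2,ok=T), TRANSFORM:P2(v=0,ok=F), EMIT:P1(v=0,ok=F)] out:-; in:P4
Tick 5: [PARSE:-, VALIDATE:P4(v=2,ok=F), TRANSFORM:P3(v=10,ok=T), EMIT:P2(v=0,ok=F)] out:P1(v=0); in:-
Tick 6: [PARSE:-, VALIDATE:-, TRANSFORM:P4(v=0,ok=F), EMIT:P3(v=10,ok=T)] out:P2(v=0); in:-
Tick 7: [PARSE:-, VALIDATE:-, TRANSFORM:-, EMIT:P4(v=0,ok=F)] out:P3(v=10); in:-
Emitted by tick 7: ['P1', 'P2', 'P3']

Answer: 3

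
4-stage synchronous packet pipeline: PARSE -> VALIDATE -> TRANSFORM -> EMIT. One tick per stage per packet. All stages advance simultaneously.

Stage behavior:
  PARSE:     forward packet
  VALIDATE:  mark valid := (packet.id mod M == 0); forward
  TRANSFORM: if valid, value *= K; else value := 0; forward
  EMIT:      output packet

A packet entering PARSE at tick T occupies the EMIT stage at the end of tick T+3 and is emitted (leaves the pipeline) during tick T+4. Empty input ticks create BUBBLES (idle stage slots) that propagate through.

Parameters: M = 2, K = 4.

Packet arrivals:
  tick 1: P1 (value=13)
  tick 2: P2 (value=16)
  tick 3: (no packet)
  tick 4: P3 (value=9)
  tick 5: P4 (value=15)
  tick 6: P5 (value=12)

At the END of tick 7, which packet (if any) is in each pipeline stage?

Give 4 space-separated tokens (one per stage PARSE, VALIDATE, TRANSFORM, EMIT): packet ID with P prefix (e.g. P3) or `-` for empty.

Tick 1: [PARSE:P1(v=13,ok=F), VALIDATE:-, TRANSFORM:-, EMIT:-] out:-; in:P1
Tick 2: [PARSE:P2(v=16,ok=F), VALIDATE:P1(v=13,ok=F), TRANSFORM:-, EMIT:-] out:-; in:P2
Tick 3: [PARSE:-, VALIDATE:P2(v=16,ok=T), TRANSFORM:P1(v=0,ok=F), EMIT:-] out:-; in:-
Tick 4: [PARSE:P3(v=9,ok=F), VALIDATE:-, TRANSFORM:P2(v=64,ok=T), EMIT:P1(v=0,ok=F)] out:-; in:P3
Tick 5: [PARSE:P4(v=15,ok=F), VALIDATE:P3(v=9,ok=F), TRANSFORM:-, EMIT:P2(v=64,ok=T)] out:P1(v=0); in:P4
Tick 6: [PARSE:P5(v=12,ok=F), VALIDATE:P4(v=15,ok=T), TRANSFORM:P3(v=0,ok=F), EMIT:-] out:P2(v=64); in:P5
Tick 7: [PARSE:-, VALIDATE:P5(v=12,ok=F), TRANSFORM:P4(v=60,ok=T), EMIT:P3(v=0,ok=F)] out:-; in:-
At end of tick 7: ['-', 'P5', 'P4', 'P3']

Answer: - P5 P4 P3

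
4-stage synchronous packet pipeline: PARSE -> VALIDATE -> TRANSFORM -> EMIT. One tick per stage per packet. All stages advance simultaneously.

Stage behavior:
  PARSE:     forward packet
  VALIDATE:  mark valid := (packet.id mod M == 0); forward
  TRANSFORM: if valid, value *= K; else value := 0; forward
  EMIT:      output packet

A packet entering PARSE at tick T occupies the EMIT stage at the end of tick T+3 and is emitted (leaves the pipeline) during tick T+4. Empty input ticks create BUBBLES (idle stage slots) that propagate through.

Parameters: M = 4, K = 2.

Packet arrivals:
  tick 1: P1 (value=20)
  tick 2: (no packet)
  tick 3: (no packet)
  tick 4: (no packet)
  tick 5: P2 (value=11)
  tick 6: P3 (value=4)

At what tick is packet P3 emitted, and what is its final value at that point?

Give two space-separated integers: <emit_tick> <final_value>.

Answer: 10 0

Derivation:
Tick 1: [PARSE:P1(v=20,ok=F), VALIDATE:-, TRANSFORM:-, EMIT:-] out:-; in:P1
Tick 2: [PARSE:-, VALIDATE:P1(v=20,ok=F), TRANSFORM:-, EMIT:-] out:-; in:-
Tick 3: [PARSE:-, VALIDATE:-, TRANSFORM:P1(v=0,ok=F), EMIT:-] out:-; in:-
Tick 4: [PARSE:-, VALIDATE:-, TRANSFORM:-, EMIT:P1(v=0,ok=F)] out:-; in:-
Tick 5: [PARSE:P2(v=11,ok=F), VALIDATE:-, TRANSFORM:-, EMIT:-] out:P1(v=0); in:P2
Tick 6: [PARSE:P3(v=4,ok=F), VALIDATE:P2(v=11,ok=F), TRANSFORM:-, EMIT:-] out:-; in:P3
Tick 7: [PARSE:-, VALIDATE:P3(v=4,ok=F), TRANSFORM:P2(v=0,ok=F), EMIT:-] out:-; in:-
Tick 8: [PARSE:-, VALIDATE:-, TRANSFORM:P3(v=0,ok=F), EMIT:P2(v=0,ok=F)] out:-; in:-
Tick 9: [PARSE:-, VALIDATE:-, TRANSFORM:-, EMIT:P3(v=0,ok=F)] out:P2(v=0); in:-
Tick 10: [PARSE:-, VALIDATE:-, TRANSFORM:-, EMIT:-] out:P3(v=0); in:-
P3: arrives tick 6, valid=False (id=3, id%4=3), emit tick 10, final value 0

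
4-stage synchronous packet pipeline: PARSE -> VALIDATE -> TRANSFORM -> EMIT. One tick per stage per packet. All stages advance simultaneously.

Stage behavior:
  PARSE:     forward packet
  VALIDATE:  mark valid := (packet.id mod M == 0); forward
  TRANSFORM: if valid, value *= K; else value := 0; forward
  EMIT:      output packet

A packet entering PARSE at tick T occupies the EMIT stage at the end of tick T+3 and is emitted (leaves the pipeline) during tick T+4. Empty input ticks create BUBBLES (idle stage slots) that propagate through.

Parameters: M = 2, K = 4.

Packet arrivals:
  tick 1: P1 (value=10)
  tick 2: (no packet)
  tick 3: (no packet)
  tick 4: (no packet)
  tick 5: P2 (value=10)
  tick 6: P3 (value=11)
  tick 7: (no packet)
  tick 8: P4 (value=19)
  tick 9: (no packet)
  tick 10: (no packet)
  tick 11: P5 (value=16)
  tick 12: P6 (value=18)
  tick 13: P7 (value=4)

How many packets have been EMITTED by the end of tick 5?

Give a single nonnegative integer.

Answer: 1

Derivation:
Tick 1: [PARSE:P1(v=10,ok=F), VALIDATE:-, TRANSFORM:-, EMIT:-] out:-; in:P1
Tick 2: [PARSE:-, VALIDATE:P1(v=10,ok=F), TRANSFORM:-, EMIT:-] out:-; in:-
Tick 3: [PARSE:-, VALIDATE:-, TRANSFORM:P1(v=0,ok=F), EMIT:-] out:-; in:-
Tick 4: [PARSE:-, VALIDATE:-, TRANSFORM:-, EMIT:P1(v=0,ok=F)] out:-; in:-
Tick 5: [PARSE:P2(v=10,ok=F), VALIDATE:-, TRANSFORM:-, EMIT:-] out:P1(v=0); in:P2
Emitted by tick 5: ['P1']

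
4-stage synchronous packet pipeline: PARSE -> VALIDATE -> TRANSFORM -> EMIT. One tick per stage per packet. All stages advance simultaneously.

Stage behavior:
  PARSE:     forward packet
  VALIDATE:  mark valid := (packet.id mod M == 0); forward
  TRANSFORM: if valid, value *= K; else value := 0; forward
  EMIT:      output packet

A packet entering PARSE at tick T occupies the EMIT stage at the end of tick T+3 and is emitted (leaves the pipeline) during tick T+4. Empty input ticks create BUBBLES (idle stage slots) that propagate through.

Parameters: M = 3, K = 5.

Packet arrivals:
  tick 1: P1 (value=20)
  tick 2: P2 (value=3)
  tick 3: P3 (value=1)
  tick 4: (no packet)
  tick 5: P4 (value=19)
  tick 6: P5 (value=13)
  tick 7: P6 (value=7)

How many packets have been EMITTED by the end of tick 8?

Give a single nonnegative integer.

Answer: 3

Derivation:
Tick 1: [PARSE:P1(v=20,ok=F), VALIDATE:-, TRANSFORM:-, EMIT:-] out:-; in:P1
Tick 2: [PARSE:P2(v=3,ok=F), VALIDATE:P1(v=20,ok=F), TRANSFORM:-, EMIT:-] out:-; in:P2
Tick 3: [PARSE:P3(v=1,ok=F), VALIDATE:P2(v=3,ok=F), TRANSFORM:P1(v=0,ok=F), EMIT:-] out:-; in:P3
Tick 4: [PARSE:-, VALIDATE:P3(v=1,ok=T), TRANSFORM:P2(v=0,ok=F), EMIT:P1(v=0,ok=F)] out:-; in:-
Tick 5: [PARSE:P4(v=19,ok=F), VALIDATE:-, TRANSFORM:P3(v=5,ok=T), EMIT:P2(v=0,ok=F)] out:P1(v=0); in:P4
Tick 6: [PARSE:P5(v=13,ok=F), VALIDATE:P4(v=19,ok=F), TRANSFORM:-, EMIT:P3(v=5,ok=T)] out:P2(v=0); in:P5
Tick 7: [PARSE:P6(v=7,ok=F), VALIDATE:P5(v=13,ok=F), TRANSFORM:P4(v=0,ok=F), EMIT:-] out:P3(v=5); in:P6
Tick 8: [PARSE:-, VALIDATE:P6(v=7,ok=T), TRANSFORM:P5(v=0,ok=F), EMIT:P4(v=0,ok=F)] out:-; in:-
Emitted by tick 8: ['P1', 'P2', 'P3']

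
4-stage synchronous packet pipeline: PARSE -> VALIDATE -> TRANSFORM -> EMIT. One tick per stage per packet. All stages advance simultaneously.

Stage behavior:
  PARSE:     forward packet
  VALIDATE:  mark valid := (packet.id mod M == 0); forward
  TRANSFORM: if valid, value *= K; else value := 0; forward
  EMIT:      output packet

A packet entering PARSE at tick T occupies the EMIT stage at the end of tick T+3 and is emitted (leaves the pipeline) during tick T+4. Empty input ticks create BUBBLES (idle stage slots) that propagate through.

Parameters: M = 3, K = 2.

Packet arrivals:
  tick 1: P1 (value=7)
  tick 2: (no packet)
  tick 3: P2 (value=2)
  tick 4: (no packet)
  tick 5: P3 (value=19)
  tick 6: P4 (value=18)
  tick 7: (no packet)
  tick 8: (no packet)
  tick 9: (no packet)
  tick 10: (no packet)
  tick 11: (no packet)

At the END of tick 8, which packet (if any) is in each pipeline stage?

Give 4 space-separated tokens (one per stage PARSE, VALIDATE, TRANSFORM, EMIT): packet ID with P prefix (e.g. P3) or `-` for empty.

Answer: - - P4 P3

Derivation:
Tick 1: [PARSE:P1(v=7,ok=F), VALIDATE:-, TRANSFORM:-, EMIT:-] out:-; in:P1
Tick 2: [PARSE:-, VALIDATE:P1(v=7,ok=F), TRANSFORM:-, EMIT:-] out:-; in:-
Tick 3: [PARSE:P2(v=2,ok=F), VALIDATE:-, TRANSFORM:P1(v=0,ok=F), EMIT:-] out:-; in:P2
Tick 4: [PARSE:-, VALIDATE:P2(v=2,ok=F), TRANSFORM:-, EMIT:P1(v=0,ok=F)] out:-; in:-
Tick 5: [PARSE:P3(v=19,ok=F), VALIDATE:-, TRANSFORM:P2(v=0,ok=F), EMIT:-] out:P1(v=0); in:P3
Tick 6: [PARSE:P4(v=18,ok=F), VALIDATE:P3(v=19,ok=T), TRANSFORM:-, EMIT:P2(v=0,ok=F)] out:-; in:P4
Tick 7: [PARSE:-, VALIDATE:P4(v=18,ok=F), TRANSFORM:P3(v=38,ok=T), EMIT:-] out:P2(v=0); in:-
Tick 8: [PARSE:-, VALIDATE:-, TRANSFORM:P4(v=0,ok=F), EMIT:P3(v=38,ok=T)] out:-; in:-
At end of tick 8: ['-', '-', 'P4', 'P3']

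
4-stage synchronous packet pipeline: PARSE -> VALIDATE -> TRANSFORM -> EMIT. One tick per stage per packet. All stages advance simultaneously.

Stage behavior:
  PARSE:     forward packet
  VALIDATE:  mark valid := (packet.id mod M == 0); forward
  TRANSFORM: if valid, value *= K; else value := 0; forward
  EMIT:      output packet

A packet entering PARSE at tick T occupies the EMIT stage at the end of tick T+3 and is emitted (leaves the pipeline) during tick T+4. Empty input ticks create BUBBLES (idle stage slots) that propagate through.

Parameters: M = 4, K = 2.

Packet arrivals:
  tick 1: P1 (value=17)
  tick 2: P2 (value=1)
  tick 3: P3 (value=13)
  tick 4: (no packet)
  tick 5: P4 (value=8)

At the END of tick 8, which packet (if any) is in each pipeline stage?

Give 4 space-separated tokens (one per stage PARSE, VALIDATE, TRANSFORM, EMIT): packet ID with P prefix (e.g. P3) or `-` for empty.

Answer: - - - P4

Derivation:
Tick 1: [PARSE:P1(v=17,ok=F), VALIDATE:-, TRANSFORM:-, EMIT:-] out:-; in:P1
Tick 2: [PARSE:P2(v=1,ok=F), VALIDATE:P1(v=17,ok=F), TRANSFORM:-, EMIT:-] out:-; in:P2
Tick 3: [PARSE:P3(v=13,ok=F), VALIDATE:P2(v=1,ok=F), TRANSFORM:P1(v=0,ok=F), EMIT:-] out:-; in:P3
Tick 4: [PARSE:-, VALIDATE:P3(v=13,ok=F), TRANSFORM:P2(v=0,ok=F), EMIT:P1(v=0,ok=F)] out:-; in:-
Tick 5: [PARSE:P4(v=8,ok=F), VALIDATE:-, TRANSFORM:P3(v=0,ok=F), EMIT:P2(v=0,ok=F)] out:P1(v=0); in:P4
Tick 6: [PARSE:-, VALIDATE:P4(v=8,ok=T), TRANSFORM:-, EMIT:P3(v=0,ok=F)] out:P2(v=0); in:-
Tick 7: [PARSE:-, VALIDATE:-, TRANSFORM:P4(v=16,ok=T), EMIT:-] out:P3(v=0); in:-
Tick 8: [PARSE:-, VALIDATE:-, TRANSFORM:-, EMIT:P4(v=16,ok=T)] out:-; in:-
At end of tick 8: ['-', '-', '-', 'P4']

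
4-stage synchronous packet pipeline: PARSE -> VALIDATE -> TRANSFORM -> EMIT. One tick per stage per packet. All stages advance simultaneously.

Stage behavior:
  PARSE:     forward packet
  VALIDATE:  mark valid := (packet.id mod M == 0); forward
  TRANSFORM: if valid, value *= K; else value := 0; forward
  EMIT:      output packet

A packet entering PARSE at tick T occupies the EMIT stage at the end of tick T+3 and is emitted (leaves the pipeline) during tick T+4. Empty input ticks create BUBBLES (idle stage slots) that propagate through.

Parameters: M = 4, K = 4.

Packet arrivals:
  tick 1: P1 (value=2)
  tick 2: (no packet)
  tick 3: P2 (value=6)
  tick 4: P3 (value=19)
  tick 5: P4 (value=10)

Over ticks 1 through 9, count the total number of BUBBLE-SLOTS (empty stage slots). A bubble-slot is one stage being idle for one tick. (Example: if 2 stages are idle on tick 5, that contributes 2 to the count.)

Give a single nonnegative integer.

Tick 1: [PARSE:P1(v=2,ok=F), VALIDATE:-, TRANSFORM:-, EMIT:-] out:-; bubbles=3
Tick 2: [PARSE:-, VALIDATE:P1(v=2,ok=F), TRANSFORM:-, EMIT:-] out:-; bubbles=3
Tick 3: [PARSE:P2(v=6,ok=F), VALIDATE:-, TRANSFORM:P1(v=0,ok=F), EMIT:-] out:-; bubbles=2
Tick 4: [PARSE:P3(v=19,ok=F), VALIDATE:P2(v=6,ok=F), TRANSFORM:-, EMIT:P1(v=0,ok=F)] out:-; bubbles=1
Tick 5: [PARSE:P4(v=10,ok=F), VALIDATE:P3(v=19,ok=F), TRANSFORM:P2(v=0,ok=F), EMIT:-] out:P1(v=0); bubbles=1
Tick 6: [PARSE:-, VALIDATE:P4(v=10,ok=T), TRANSFORM:P3(v=0,ok=F), EMIT:P2(v=0,ok=F)] out:-; bubbles=1
Tick 7: [PARSE:-, VALIDATE:-, TRANSFORM:P4(v=40,ok=T), EMIT:P3(v=0,ok=F)] out:P2(v=0); bubbles=2
Tick 8: [PARSE:-, VALIDATE:-, TRANSFORM:-, EMIT:P4(v=40,ok=T)] out:P3(v=0); bubbles=3
Tick 9: [PARSE:-, VALIDATE:-, TRANSFORM:-, EMIT:-] out:P4(v=40); bubbles=4
Total bubble-slots: 20

Answer: 20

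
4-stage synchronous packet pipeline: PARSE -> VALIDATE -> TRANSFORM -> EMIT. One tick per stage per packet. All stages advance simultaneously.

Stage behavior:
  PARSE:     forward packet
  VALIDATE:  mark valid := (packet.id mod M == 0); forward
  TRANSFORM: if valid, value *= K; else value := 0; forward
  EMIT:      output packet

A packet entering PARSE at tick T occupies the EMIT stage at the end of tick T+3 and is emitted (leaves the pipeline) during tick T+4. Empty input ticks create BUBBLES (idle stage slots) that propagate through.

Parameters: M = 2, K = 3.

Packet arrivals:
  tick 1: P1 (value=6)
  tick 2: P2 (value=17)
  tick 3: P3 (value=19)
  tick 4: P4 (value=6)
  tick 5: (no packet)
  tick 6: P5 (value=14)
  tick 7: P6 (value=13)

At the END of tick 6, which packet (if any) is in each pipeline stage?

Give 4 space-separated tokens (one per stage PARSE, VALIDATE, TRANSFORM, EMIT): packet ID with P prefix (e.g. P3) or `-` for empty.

Answer: P5 - P4 P3

Derivation:
Tick 1: [PARSE:P1(v=6,ok=F), VALIDATE:-, TRANSFORM:-, EMIT:-] out:-; in:P1
Tick 2: [PARSE:P2(v=17,ok=F), VALIDATE:P1(v=6,ok=F), TRANSFORM:-, EMIT:-] out:-; in:P2
Tick 3: [PARSE:P3(v=19,ok=F), VALIDATE:P2(v=17,ok=T), TRANSFORM:P1(v=0,ok=F), EMIT:-] out:-; in:P3
Tick 4: [PARSE:P4(v=6,ok=F), VALIDATE:P3(v=19,ok=F), TRANSFORM:P2(v=51,ok=T), EMIT:P1(v=0,ok=F)] out:-; in:P4
Tick 5: [PARSE:-, VALIDATE:P4(v=6,ok=T), TRANSFORM:P3(v=0,ok=F), EMIT:P2(v=51,ok=T)] out:P1(v=0); in:-
Tick 6: [PARSE:P5(v=14,ok=F), VALIDATE:-, TRANSFORM:P4(v=18,ok=T), EMIT:P3(v=0,ok=F)] out:P2(v=51); in:P5
At end of tick 6: ['P5', '-', 'P4', 'P3']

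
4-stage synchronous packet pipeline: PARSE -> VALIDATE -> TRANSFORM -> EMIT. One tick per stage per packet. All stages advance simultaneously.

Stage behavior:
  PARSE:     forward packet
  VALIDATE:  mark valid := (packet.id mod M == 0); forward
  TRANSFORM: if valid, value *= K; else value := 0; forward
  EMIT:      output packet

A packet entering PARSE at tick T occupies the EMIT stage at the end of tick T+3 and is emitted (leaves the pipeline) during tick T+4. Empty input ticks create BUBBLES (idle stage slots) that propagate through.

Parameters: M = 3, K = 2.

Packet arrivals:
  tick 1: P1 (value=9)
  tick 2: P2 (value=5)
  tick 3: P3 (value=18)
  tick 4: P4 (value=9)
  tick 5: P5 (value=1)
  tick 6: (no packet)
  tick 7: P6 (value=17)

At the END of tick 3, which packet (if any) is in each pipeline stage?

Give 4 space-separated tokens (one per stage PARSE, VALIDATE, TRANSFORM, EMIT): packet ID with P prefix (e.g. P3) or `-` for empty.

Tick 1: [PARSE:P1(v=9,ok=F), VALIDATE:-, TRANSFORM:-, EMIT:-] out:-; in:P1
Tick 2: [PARSE:P2(v=5,ok=F), VALIDATE:P1(v=9,ok=F), TRANSFORM:-, EMIT:-] out:-; in:P2
Tick 3: [PARSE:P3(v=18,ok=F), VALIDATE:P2(v=5,ok=F), TRANSFORM:P1(v=0,ok=F), EMIT:-] out:-; in:P3
At end of tick 3: ['P3', 'P2', 'P1', '-']

Answer: P3 P2 P1 -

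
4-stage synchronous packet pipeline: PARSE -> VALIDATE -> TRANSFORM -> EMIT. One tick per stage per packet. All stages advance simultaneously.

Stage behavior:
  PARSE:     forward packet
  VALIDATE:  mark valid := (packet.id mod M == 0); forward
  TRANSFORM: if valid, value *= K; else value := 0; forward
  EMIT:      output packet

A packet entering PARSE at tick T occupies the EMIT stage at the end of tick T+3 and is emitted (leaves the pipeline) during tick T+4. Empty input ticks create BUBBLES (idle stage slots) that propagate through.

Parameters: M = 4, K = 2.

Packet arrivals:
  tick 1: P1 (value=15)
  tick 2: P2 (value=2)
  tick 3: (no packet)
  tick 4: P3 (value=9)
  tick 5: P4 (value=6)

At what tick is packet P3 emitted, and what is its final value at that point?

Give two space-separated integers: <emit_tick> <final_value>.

Tick 1: [PARSE:P1(v=15,ok=F), VALIDATE:-, TRANSFORM:-, EMIT:-] out:-; in:P1
Tick 2: [PARSE:P2(v=2,ok=F), VALIDATE:P1(v=15,ok=F), TRANSFORM:-, EMIT:-] out:-; in:P2
Tick 3: [PARSE:-, VALIDATE:P2(v=2,ok=F), TRANSFORM:P1(v=0,ok=F), EMIT:-] out:-; in:-
Tick 4: [PARSE:P3(v=9,ok=F), VALIDATE:-, TRANSFORM:P2(v=0,ok=F), EMIT:P1(v=0,ok=F)] out:-; in:P3
Tick 5: [PARSE:P4(v=6,ok=F), VALIDATE:P3(v=9,ok=F), TRANSFORM:-, EMIT:P2(v=0,ok=F)] out:P1(v=0); in:P4
Tick 6: [PARSE:-, VALIDATE:P4(v=6,ok=T), TRANSFORM:P3(v=0,ok=F), EMIT:-] out:P2(v=0); in:-
Tick 7: [PARSE:-, VALIDATE:-, TRANSFORM:P4(v=12,ok=T), EMIT:P3(v=0,ok=F)] out:-; in:-
Tick 8: [PARSE:-, VALIDATE:-, TRANSFORM:-, EMIT:P4(v=12,ok=T)] out:P3(v=0); in:-
Tick 9: [PARSE:-, VALIDATE:-, TRANSFORM:-, EMIT:-] out:P4(v=12); in:-
P3: arrives tick 4, valid=False (id=3, id%4=3), emit tick 8, final value 0

Answer: 8 0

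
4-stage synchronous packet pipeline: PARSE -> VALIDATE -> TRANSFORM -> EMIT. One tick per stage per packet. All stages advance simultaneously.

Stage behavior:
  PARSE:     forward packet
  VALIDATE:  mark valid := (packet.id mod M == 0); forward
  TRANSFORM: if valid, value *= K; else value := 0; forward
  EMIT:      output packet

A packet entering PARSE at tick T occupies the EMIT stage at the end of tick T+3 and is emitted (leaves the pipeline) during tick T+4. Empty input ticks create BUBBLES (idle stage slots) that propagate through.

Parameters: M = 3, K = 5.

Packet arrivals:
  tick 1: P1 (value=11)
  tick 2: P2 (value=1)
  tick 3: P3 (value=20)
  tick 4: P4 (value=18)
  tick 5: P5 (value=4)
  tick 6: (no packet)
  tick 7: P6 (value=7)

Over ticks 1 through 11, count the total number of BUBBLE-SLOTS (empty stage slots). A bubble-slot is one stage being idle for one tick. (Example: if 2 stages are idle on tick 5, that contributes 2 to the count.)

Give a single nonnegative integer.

Answer: 20

Derivation:
Tick 1: [PARSE:P1(v=11,ok=F), VALIDATE:-, TRANSFORM:-, EMIT:-] out:-; bubbles=3
Tick 2: [PARSE:P2(v=1,ok=F), VALIDATE:P1(v=11,ok=F), TRANSFORM:-, EMIT:-] out:-; bubbles=2
Tick 3: [PARSE:P3(v=20,ok=F), VALIDATE:P2(v=1,ok=F), TRANSFORM:P1(v=0,ok=F), EMIT:-] out:-; bubbles=1
Tick 4: [PARSE:P4(v=18,ok=F), VALIDATE:P3(v=20,ok=T), TRANSFORM:P2(v=0,ok=F), EMIT:P1(v=0,ok=F)] out:-; bubbles=0
Tick 5: [PARSE:P5(v=4,ok=F), VALIDATE:P4(v=18,ok=F), TRANSFORM:P3(v=100,ok=T), EMIT:P2(v=0,ok=F)] out:P1(v=0); bubbles=0
Tick 6: [PARSE:-, VALIDATE:P5(v=4,ok=F), TRANSFORM:P4(v=0,ok=F), EMIT:P3(v=100,ok=T)] out:P2(v=0); bubbles=1
Tick 7: [PARSE:P6(v=7,ok=F), VALIDATE:-, TRANSFORM:P5(v=0,ok=F), EMIT:P4(v=0,ok=F)] out:P3(v=100); bubbles=1
Tick 8: [PARSE:-, VALIDATE:P6(v=7,ok=T), TRANSFORM:-, EMIT:P5(v=0,ok=F)] out:P4(v=0); bubbles=2
Tick 9: [PARSE:-, VALIDATE:-, TRANSFORM:P6(v=35,ok=T), EMIT:-] out:P5(v=0); bubbles=3
Tick 10: [PARSE:-, VALIDATE:-, TRANSFORM:-, EMIT:P6(v=35,ok=T)] out:-; bubbles=3
Tick 11: [PARSE:-, VALIDATE:-, TRANSFORM:-, EMIT:-] out:P6(v=35); bubbles=4
Total bubble-slots: 20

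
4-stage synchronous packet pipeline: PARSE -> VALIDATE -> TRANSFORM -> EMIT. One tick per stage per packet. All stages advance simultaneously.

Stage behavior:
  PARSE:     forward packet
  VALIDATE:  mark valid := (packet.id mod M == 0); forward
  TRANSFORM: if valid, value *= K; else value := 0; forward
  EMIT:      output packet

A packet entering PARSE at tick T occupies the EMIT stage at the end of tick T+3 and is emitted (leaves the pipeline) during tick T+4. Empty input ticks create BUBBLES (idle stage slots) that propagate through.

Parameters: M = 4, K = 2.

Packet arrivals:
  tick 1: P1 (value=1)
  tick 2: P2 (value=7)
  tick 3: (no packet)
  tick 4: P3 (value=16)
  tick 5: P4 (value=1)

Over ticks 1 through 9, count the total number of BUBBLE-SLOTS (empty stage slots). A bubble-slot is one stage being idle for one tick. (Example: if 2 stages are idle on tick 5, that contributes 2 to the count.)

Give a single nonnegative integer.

Answer: 20

Derivation:
Tick 1: [PARSE:P1(v=1,ok=F), VALIDATE:-, TRANSFORM:-, EMIT:-] out:-; bubbles=3
Tick 2: [PARSE:P2(v=7,ok=F), VALIDATE:P1(v=1,ok=F), TRANSFORM:-, EMIT:-] out:-; bubbles=2
Tick 3: [PARSE:-, VALIDATE:P2(v=7,ok=F), TRANSFORM:P1(v=0,ok=F), EMIT:-] out:-; bubbles=2
Tick 4: [PARSE:P3(v=16,ok=F), VALIDATE:-, TRANSFORM:P2(v=0,ok=F), EMIT:P1(v=0,ok=F)] out:-; bubbles=1
Tick 5: [PARSE:P4(v=1,ok=F), VALIDATE:P3(v=16,ok=F), TRANSFORM:-, EMIT:P2(v=0,ok=F)] out:P1(v=0); bubbles=1
Tick 6: [PARSE:-, VALIDATE:P4(v=1,ok=T), TRANSFORM:P3(v=0,ok=F), EMIT:-] out:P2(v=0); bubbles=2
Tick 7: [PARSE:-, VALIDATE:-, TRANSFORM:P4(v=2,ok=T), EMIT:P3(v=0,ok=F)] out:-; bubbles=2
Tick 8: [PARSE:-, VALIDATE:-, TRANSFORM:-, EMIT:P4(v=2,ok=T)] out:P3(v=0); bubbles=3
Tick 9: [PARSE:-, VALIDATE:-, TRANSFORM:-, EMIT:-] out:P4(v=2); bubbles=4
Total bubble-slots: 20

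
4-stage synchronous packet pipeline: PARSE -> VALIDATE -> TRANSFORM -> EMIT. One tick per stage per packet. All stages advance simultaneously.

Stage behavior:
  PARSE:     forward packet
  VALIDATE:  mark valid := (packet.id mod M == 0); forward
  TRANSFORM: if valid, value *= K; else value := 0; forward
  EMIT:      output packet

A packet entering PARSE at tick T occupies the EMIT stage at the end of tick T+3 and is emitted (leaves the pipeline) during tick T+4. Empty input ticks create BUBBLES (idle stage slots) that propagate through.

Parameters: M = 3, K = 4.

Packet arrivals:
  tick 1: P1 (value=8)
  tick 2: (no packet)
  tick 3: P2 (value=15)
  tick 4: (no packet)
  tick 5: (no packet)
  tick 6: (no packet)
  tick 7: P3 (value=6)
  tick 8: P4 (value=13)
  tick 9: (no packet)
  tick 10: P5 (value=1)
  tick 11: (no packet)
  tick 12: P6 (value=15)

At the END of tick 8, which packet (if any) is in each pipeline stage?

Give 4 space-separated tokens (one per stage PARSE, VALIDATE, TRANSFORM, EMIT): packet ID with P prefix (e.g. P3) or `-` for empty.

Tick 1: [PARSE:P1(v=8,ok=F), VALIDATE:-, TRANSFORM:-, EMIT:-] out:-; in:P1
Tick 2: [PARSE:-, VALIDATE:P1(v=8,ok=F), TRANSFORM:-, EMIT:-] out:-; in:-
Tick 3: [PARSE:P2(v=15,ok=F), VALIDATE:-, TRANSFORM:P1(v=0,ok=F), EMIT:-] out:-; in:P2
Tick 4: [PARSE:-, VALIDATE:P2(v=15,ok=F), TRANSFORM:-, EMIT:P1(v=0,ok=F)] out:-; in:-
Tick 5: [PARSE:-, VALIDATE:-, TRANSFORM:P2(v=0,ok=F), EMIT:-] out:P1(v=0); in:-
Tick 6: [PARSE:-, VALIDATE:-, TRANSFORM:-, EMIT:P2(v=0,ok=F)] out:-; in:-
Tick 7: [PARSE:P3(v=6,ok=F), VALIDATE:-, TRANSFORM:-, EMIT:-] out:P2(v=0); in:P3
Tick 8: [PARSE:P4(v=13,ok=F), VALIDATE:P3(v=6,ok=T), TRANSFORM:-, EMIT:-] out:-; in:P4
At end of tick 8: ['P4', 'P3', '-', '-']

Answer: P4 P3 - -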